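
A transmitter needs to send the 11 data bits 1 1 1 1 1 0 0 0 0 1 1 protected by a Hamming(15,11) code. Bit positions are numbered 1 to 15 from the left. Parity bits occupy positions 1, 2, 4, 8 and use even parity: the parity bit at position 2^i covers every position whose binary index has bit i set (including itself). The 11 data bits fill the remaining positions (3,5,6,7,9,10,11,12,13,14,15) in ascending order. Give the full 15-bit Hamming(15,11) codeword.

Place data bits at non-power-of-two positions: b3=1, b5=1, b6=1, b7=1, b9=1, b10=0, b11=0, b12=0, b13=0, b14=1, b15=1.
p1 = XOR of data positions {3,5,7,9,11,13,15} = 1⊕1⊕1⊕1⊕0⊕0⊕1 = 1
p2 = XOR of data positions {3,6,7,10,11,14,15} = 1⊕1⊕1⊕0⊕0⊕1⊕1 = 1
p4 = XOR of data positions {5,6,7,12,13,14,15} = 1⊕1⊕1⊕0⊕0⊕1⊕1 = 1
p8 = XOR of data positions {9,10,11,12,13,14,15} = 1⊕0⊕0⊕0⊕0⊕1⊕1 = 1
Codeword b1..b15 = 111111111000011

111111111000011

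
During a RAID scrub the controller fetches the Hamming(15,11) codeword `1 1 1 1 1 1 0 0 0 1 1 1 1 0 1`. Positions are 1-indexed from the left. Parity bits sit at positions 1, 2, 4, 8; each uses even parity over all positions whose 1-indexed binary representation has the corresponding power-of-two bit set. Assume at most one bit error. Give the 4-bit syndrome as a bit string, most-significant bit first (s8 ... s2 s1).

s1: b1⊕b3⊕b5⊕b7⊕b9⊕b11⊕b13⊕b15 = 1⊕1⊕1⊕0⊕0⊕1⊕1⊕1 = 0
s2: b2⊕b3⊕b6⊕b7⊕b10⊕b11⊕b14⊕b15 = 1⊕1⊕1⊕0⊕1⊕1⊕0⊕1 = 0
s4: b4⊕b5⊕b6⊕b7⊕b12⊕b13⊕b14⊕b15 = 1⊕1⊕1⊕0⊕1⊕1⊕0⊕1 = 0
s8: b8⊕b9⊕b10⊕b11⊕b12⊕b13⊕b14⊕b15 = 0⊕0⊕1⊕1⊕1⊕1⊕0⊕1 = 1
Syndrome (s8...s1) = 1000 → position 8.

1000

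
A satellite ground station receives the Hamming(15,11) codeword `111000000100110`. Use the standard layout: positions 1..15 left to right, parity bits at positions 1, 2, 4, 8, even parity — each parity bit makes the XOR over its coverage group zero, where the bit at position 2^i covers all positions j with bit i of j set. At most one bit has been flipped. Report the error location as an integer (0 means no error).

9

s1: b1⊕b3⊕b5⊕b7⊕b9⊕b11⊕b13⊕b15 = 1⊕1⊕0⊕0⊕0⊕0⊕1⊕0 = 1
s2: b2⊕b3⊕b6⊕b7⊕b10⊕b11⊕b14⊕b15 = 1⊕1⊕0⊕0⊕1⊕0⊕1⊕0 = 0
s4: b4⊕b5⊕b6⊕b7⊕b12⊕b13⊕b14⊕b15 = 0⊕0⊕0⊕0⊕0⊕1⊕1⊕0 = 0
s8: b8⊕b9⊕b10⊕b11⊕b12⊕b13⊕b14⊕b15 = 0⊕0⊕1⊕0⊕0⊕1⊕1⊕0 = 1
Syndrome (s8...s1) = 1001 → position 9.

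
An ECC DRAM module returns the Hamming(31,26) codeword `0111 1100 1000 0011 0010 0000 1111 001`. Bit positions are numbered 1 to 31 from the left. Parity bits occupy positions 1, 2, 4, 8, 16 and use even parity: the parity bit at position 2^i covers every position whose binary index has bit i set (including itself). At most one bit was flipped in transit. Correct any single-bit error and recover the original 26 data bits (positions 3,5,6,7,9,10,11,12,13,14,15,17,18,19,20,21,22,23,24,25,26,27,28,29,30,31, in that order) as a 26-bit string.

s1: b1⊕b3⊕b5⊕b7⊕b9⊕b11⊕b13⊕b15⊕b17⊕b19⊕b21⊕b23⊕b25⊕b27⊕b29⊕b31 = 0⊕1⊕1⊕0⊕1⊕0⊕0⊕1⊕0⊕1⊕0⊕0⊕1⊕1⊕0⊕1 = 0
s2: b2⊕b3⊕b6⊕b7⊕b10⊕b11⊕b14⊕b15⊕b18⊕b19⊕b22⊕b23⊕b26⊕b27⊕b30⊕b31 = 1⊕1⊕1⊕0⊕0⊕0⊕0⊕1⊕0⊕1⊕0⊕0⊕1⊕1⊕0⊕1 = 0
s4: b4⊕b5⊕b6⊕b7⊕b12⊕b13⊕b14⊕b15⊕b20⊕b21⊕b22⊕b23⊕b28⊕b29⊕b30⊕b31 = 1⊕1⊕1⊕0⊕0⊕0⊕0⊕1⊕0⊕0⊕0⊕0⊕1⊕0⊕0⊕1 = 0
s8: b8⊕b9⊕b10⊕b11⊕b12⊕b13⊕b14⊕b15⊕b24⊕b25⊕b26⊕b27⊕b28⊕b29⊕b30⊕b31 = 0⊕1⊕0⊕0⊕0⊕0⊕0⊕1⊕0⊕1⊕1⊕1⊕1⊕0⊕0⊕1 = 1
s16: b16⊕b17⊕b18⊕b19⊕b20⊕b21⊕b22⊕b23⊕b24⊕b25⊕b26⊕b27⊕b28⊕b29⊕b30⊕b31 = 1⊕0⊕0⊕1⊕0⊕0⊕0⊕0⊕0⊕1⊕1⊕1⊕1⊕0⊕0⊕1 = 1
Syndrome (s16...s1) = 11000 → position 24.
Flip bit 24: corrected codeword = 0111110010000011001000011111001
Data bits at positions 3,5,6,7,9,10,11,12,13,14,15,17,18,19,20,21,22,23,24,25,26,27,28,29,30,31: 11101000001001000011111001

11101000001001000011111001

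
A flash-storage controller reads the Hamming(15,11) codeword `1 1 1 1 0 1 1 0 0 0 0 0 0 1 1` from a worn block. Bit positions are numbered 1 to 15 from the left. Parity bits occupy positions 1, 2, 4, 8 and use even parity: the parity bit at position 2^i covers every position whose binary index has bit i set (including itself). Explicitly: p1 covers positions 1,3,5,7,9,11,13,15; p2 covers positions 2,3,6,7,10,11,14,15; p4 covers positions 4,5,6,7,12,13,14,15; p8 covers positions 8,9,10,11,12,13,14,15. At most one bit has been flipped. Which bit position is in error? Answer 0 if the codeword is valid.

s1: b1⊕b3⊕b5⊕b7⊕b9⊕b11⊕b13⊕b15 = 1⊕1⊕0⊕1⊕0⊕0⊕0⊕1 = 0
s2: b2⊕b3⊕b6⊕b7⊕b10⊕b11⊕b14⊕b15 = 1⊕1⊕1⊕1⊕0⊕0⊕1⊕1 = 0
s4: b4⊕b5⊕b6⊕b7⊕b12⊕b13⊕b14⊕b15 = 1⊕0⊕1⊕1⊕0⊕0⊕1⊕1 = 1
s8: b8⊕b9⊕b10⊕b11⊕b12⊕b13⊕b14⊕b15 = 0⊕0⊕0⊕0⊕0⊕0⊕1⊕1 = 0
Syndrome (s8...s1) = 0100 → position 4.

4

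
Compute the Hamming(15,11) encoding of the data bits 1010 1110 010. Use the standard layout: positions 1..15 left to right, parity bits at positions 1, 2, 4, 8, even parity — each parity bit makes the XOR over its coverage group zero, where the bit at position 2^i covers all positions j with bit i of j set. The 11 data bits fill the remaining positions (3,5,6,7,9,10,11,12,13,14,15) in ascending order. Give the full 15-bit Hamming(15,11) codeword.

111001001110010

Place data bits at non-power-of-two positions: b3=1, b5=0, b6=1, b7=0, b9=1, b10=1, b11=1, b12=0, b13=0, b14=1, b15=0.
p1 = XOR of data positions {3,5,7,9,11,13,15} = 1⊕0⊕0⊕1⊕1⊕0⊕0 = 1
p2 = XOR of data positions {3,6,7,10,11,14,15} = 1⊕1⊕0⊕1⊕1⊕1⊕0 = 1
p4 = XOR of data positions {5,6,7,12,13,14,15} = 0⊕1⊕0⊕0⊕0⊕1⊕0 = 0
p8 = XOR of data positions {9,10,11,12,13,14,15} = 1⊕1⊕1⊕0⊕0⊕1⊕0 = 0
Codeword b1..b15 = 111001001110010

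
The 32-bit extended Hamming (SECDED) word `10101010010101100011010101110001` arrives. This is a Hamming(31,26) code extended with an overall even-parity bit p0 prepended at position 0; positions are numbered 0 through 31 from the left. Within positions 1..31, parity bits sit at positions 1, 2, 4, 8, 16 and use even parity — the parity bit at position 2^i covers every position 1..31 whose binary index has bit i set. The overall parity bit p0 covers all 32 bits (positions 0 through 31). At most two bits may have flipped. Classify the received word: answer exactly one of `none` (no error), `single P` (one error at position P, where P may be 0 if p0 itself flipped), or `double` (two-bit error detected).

s1: b1⊕b3⊕b5⊕b7⊕b9⊕b11⊕b13⊕b15⊕b17⊕b19⊕b21⊕b23⊕b25⊕b27⊕b29⊕b31 = 0⊕0⊕0⊕0⊕1⊕1⊕1⊕0⊕0⊕1⊕1⊕1⊕1⊕1⊕0⊕1 = 1
s2: b2⊕b3⊕b6⊕b7⊕b10⊕b11⊕b14⊕b15⊕b18⊕b19⊕b22⊕b23⊕b26⊕b27⊕b30⊕b31 = 1⊕0⊕1⊕0⊕0⊕1⊕1⊕0⊕1⊕1⊕0⊕1⊕1⊕1⊕0⊕1 = 0
s4: b4⊕b5⊕b6⊕b7⊕b12⊕b13⊕b14⊕b15⊕b20⊕b21⊕b22⊕b23⊕b28⊕b29⊕b30⊕b31 = 1⊕0⊕1⊕0⊕0⊕1⊕1⊕0⊕0⊕1⊕0⊕1⊕0⊕0⊕0⊕1 = 1
s8: b8⊕b9⊕b10⊕b11⊕b12⊕b13⊕b14⊕b15⊕b24⊕b25⊕b26⊕b27⊕b28⊕b29⊕b30⊕b31 = 0⊕1⊕0⊕1⊕0⊕1⊕1⊕0⊕0⊕1⊕1⊕1⊕0⊕0⊕0⊕1 = 0
s16: b16⊕b17⊕b18⊕b19⊕b20⊕b21⊕b22⊕b23⊕b24⊕b25⊕b26⊕b27⊕b28⊕b29⊕b30⊕b31 = 0⊕0⊕1⊕1⊕0⊕1⊕0⊕1⊕0⊕1⊕1⊕1⊕0⊕0⊕0⊕1 = 0
Syndrome (s16...s1) = 00101 → position 5.
Overall parity (XOR of all 32 bits, including p0): 1⊕0⊕1⊕0⊕1⊕0⊕1⊕0⊕0⊕1⊕0⊕1⊕0⊕1⊕1⊕0⊕0⊕0⊕1⊕1⊕0⊕1⊕0⊕1⊕0⊕1⊕1⊕1⊕0⊕0⊕0⊕1 = 0
Overall=0, syndrome position=5 → double-bit error detected (uncorrectable).

double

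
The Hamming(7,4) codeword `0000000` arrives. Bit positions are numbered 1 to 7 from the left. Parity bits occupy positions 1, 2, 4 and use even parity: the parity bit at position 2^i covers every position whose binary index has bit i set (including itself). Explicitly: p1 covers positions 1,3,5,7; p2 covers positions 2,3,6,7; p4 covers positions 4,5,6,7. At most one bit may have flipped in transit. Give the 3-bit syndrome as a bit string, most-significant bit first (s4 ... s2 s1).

000

s1: b1⊕b3⊕b5⊕b7 = 0⊕0⊕0⊕0 = 0
s2: b2⊕b3⊕b6⊕b7 = 0⊕0⊕0⊕0 = 0
s4: b4⊕b5⊕b6⊕b7 = 0⊕0⊕0⊕0 = 0
Syndrome (s4...s1) = 000 → position 0 (no error).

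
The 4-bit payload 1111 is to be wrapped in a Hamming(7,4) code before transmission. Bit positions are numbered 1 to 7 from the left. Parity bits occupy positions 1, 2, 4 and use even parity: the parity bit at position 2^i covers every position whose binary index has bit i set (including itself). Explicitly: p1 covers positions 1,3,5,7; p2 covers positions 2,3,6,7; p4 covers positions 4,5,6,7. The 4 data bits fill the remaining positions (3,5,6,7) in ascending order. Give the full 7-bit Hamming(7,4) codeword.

1111111

Place data bits at non-power-of-two positions: b3=1, b5=1, b6=1, b7=1.
p1 = XOR of data positions {3,5,7} = 1⊕1⊕1 = 1
p2 = XOR of data positions {3,6,7} = 1⊕1⊕1 = 1
p4 = XOR of data positions {5,6,7} = 1⊕1⊕1 = 1
Codeword b1..b7 = 1111111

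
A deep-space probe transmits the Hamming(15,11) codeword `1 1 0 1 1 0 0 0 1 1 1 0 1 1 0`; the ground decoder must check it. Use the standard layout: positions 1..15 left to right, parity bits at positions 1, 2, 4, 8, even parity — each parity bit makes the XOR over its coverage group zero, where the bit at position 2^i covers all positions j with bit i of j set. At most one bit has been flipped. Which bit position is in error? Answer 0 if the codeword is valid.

9

s1: b1⊕b3⊕b5⊕b7⊕b9⊕b11⊕b13⊕b15 = 1⊕0⊕1⊕0⊕1⊕1⊕1⊕0 = 1
s2: b2⊕b3⊕b6⊕b7⊕b10⊕b11⊕b14⊕b15 = 1⊕0⊕0⊕0⊕1⊕1⊕1⊕0 = 0
s4: b4⊕b5⊕b6⊕b7⊕b12⊕b13⊕b14⊕b15 = 1⊕1⊕0⊕0⊕0⊕1⊕1⊕0 = 0
s8: b8⊕b9⊕b10⊕b11⊕b12⊕b13⊕b14⊕b15 = 0⊕1⊕1⊕1⊕0⊕1⊕1⊕0 = 1
Syndrome (s8...s1) = 1001 → position 9.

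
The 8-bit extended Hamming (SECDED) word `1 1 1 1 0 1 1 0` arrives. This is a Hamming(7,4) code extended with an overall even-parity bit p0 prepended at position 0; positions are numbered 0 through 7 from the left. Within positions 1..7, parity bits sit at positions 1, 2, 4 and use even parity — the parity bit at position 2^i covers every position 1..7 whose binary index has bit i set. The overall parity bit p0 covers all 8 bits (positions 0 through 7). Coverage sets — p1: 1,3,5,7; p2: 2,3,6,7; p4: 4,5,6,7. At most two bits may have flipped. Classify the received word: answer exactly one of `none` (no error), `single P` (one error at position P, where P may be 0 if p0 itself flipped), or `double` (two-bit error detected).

s1: b1⊕b3⊕b5⊕b7 = 1⊕1⊕1⊕0 = 1
s2: b2⊕b3⊕b6⊕b7 = 1⊕1⊕1⊕0 = 1
s4: b4⊕b5⊕b6⊕b7 = 0⊕1⊕1⊕0 = 0
Syndrome (s4...s1) = 011 → position 3.
Overall parity (XOR of all 8 bits, including p0): 1⊕1⊕1⊕1⊕0⊕1⊕1⊕0 = 0
Overall=0, syndrome position=3 → double-bit error detected (uncorrectable).

double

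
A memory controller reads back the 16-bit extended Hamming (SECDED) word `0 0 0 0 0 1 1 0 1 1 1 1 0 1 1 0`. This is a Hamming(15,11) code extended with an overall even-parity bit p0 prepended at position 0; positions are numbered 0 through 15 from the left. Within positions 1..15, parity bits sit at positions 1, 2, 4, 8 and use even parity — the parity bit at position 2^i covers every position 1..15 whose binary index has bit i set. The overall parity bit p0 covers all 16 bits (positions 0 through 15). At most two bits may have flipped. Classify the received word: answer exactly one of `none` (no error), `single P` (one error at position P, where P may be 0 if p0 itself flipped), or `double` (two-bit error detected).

s1: b1⊕b3⊕b5⊕b7⊕b9⊕b11⊕b13⊕b15 = 0⊕0⊕1⊕0⊕1⊕1⊕1⊕0 = 0
s2: b2⊕b3⊕b6⊕b7⊕b10⊕b11⊕b14⊕b15 = 0⊕0⊕1⊕0⊕1⊕1⊕1⊕0 = 0
s4: b4⊕b5⊕b6⊕b7⊕b12⊕b13⊕b14⊕b15 = 0⊕1⊕1⊕0⊕0⊕1⊕1⊕0 = 0
s8: b8⊕b9⊕b10⊕b11⊕b12⊕b13⊕b14⊕b15 = 1⊕1⊕1⊕1⊕0⊕1⊕1⊕0 = 0
Syndrome (s8...s1) = 0000 → position 0 (no error).
Overall parity (XOR of all 16 bits, including p0): 0⊕0⊕0⊕0⊕0⊕1⊕1⊕0⊕1⊕1⊕1⊕1⊕0⊕1⊕1⊕0 = 0
Overall=0, syndrome position=0 → no error.

none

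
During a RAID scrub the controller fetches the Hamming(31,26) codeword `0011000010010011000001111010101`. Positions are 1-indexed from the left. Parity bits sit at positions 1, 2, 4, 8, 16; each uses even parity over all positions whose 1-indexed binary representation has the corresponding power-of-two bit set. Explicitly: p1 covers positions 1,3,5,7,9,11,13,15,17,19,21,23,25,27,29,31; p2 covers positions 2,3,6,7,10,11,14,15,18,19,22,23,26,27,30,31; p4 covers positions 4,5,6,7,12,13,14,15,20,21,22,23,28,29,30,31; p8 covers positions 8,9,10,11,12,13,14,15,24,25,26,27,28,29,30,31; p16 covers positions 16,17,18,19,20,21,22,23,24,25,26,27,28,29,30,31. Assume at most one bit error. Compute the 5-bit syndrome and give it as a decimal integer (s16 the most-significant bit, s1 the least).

4

s1: b1⊕b3⊕b5⊕b7⊕b9⊕b11⊕b13⊕b15⊕b17⊕b19⊕b21⊕b23⊕b25⊕b27⊕b29⊕b31 = 0⊕1⊕0⊕0⊕1⊕0⊕0⊕1⊕0⊕0⊕0⊕1⊕1⊕1⊕1⊕1 = 0
s2: b2⊕b3⊕b6⊕b7⊕b10⊕b11⊕b14⊕b15⊕b18⊕b19⊕b22⊕b23⊕b26⊕b27⊕b30⊕b31 = 0⊕1⊕0⊕0⊕0⊕0⊕0⊕1⊕0⊕0⊕1⊕1⊕0⊕1⊕0⊕1 = 0
s4: b4⊕b5⊕b6⊕b7⊕b12⊕b13⊕b14⊕b15⊕b20⊕b21⊕b22⊕b23⊕b28⊕b29⊕b30⊕b31 = 1⊕0⊕0⊕0⊕1⊕0⊕0⊕1⊕0⊕0⊕1⊕1⊕0⊕1⊕0⊕1 = 1
s8: b8⊕b9⊕b10⊕b11⊕b12⊕b13⊕b14⊕b15⊕b24⊕b25⊕b26⊕b27⊕b28⊕b29⊕b30⊕b31 = 0⊕1⊕0⊕0⊕1⊕0⊕0⊕1⊕1⊕1⊕0⊕1⊕0⊕1⊕0⊕1 = 0
s16: b16⊕b17⊕b18⊕b19⊕b20⊕b21⊕b22⊕b23⊕b24⊕b25⊕b26⊕b27⊕b28⊕b29⊕b30⊕b31 = 1⊕0⊕0⊕0⊕0⊕0⊕1⊕1⊕1⊕1⊕0⊕1⊕0⊕1⊕0⊕1 = 0
Syndrome (s16...s1) = 00100 → position 4.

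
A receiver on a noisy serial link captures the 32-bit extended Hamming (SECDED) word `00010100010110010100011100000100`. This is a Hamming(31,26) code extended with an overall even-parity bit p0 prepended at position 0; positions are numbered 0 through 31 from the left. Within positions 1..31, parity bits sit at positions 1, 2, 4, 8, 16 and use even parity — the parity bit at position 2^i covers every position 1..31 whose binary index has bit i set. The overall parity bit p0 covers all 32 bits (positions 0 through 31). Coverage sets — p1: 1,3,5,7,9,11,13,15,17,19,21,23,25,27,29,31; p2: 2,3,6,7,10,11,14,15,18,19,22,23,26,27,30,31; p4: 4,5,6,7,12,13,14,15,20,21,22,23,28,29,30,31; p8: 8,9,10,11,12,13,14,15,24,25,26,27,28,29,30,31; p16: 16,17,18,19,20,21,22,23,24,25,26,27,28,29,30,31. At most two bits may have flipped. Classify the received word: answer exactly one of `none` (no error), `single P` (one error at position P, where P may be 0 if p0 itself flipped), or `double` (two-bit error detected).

single 31

s1: b1⊕b3⊕b5⊕b7⊕b9⊕b11⊕b13⊕b15⊕b17⊕b19⊕b21⊕b23⊕b25⊕b27⊕b29⊕b31 = 0⊕1⊕1⊕0⊕1⊕1⊕0⊕1⊕1⊕0⊕1⊕1⊕0⊕0⊕1⊕0 = 1
s2: b2⊕b3⊕b6⊕b7⊕b10⊕b11⊕b14⊕b15⊕b18⊕b19⊕b22⊕b23⊕b26⊕b27⊕b30⊕b31 = 0⊕1⊕0⊕0⊕0⊕1⊕0⊕1⊕0⊕0⊕1⊕1⊕0⊕0⊕0⊕0 = 1
s4: b4⊕b5⊕b6⊕b7⊕b12⊕b13⊕b14⊕b15⊕b20⊕b21⊕b22⊕b23⊕b28⊕b29⊕b30⊕b31 = 0⊕1⊕0⊕0⊕1⊕0⊕0⊕1⊕0⊕1⊕1⊕1⊕0⊕1⊕0⊕0 = 1
s8: b8⊕b9⊕b10⊕b11⊕b12⊕b13⊕b14⊕b15⊕b24⊕b25⊕b26⊕b27⊕b28⊕b29⊕b30⊕b31 = 0⊕1⊕0⊕1⊕1⊕0⊕0⊕1⊕0⊕0⊕0⊕0⊕0⊕1⊕0⊕0 = 1
s16: b16⊕b17⊕b18⊕b19⊕b20⊕b21⊕b22⊕b23⊕b24⊕b25⊕b26⊕b27⊕b28⊕b29⊕b30⊕b31 = 0⊕1⊕0⊕0⊕0⊕1⊕1⊕1⊕0⊕0⊕0⊕0⊕0⊕1⊕0⊕0 = 1
Syndrome (s16...s1) = 11111 → position 31.
Overall parity (XOR of all 32 bits, including p0): 0⊕0⊕0⊕1⊕0⊕1⊕0⊕0⊕0⊕1⊕0⊕1⊕1⊕0⊕0⊕1⊕0⊕1⊕0⊕0⊕0⊕1⊕1⊕1⊕0⊕0⊕0⊕0⊕0⊕1⊕0⊕0 = 1
Overall=1, syndrome position=31 → single-bit error at position 31.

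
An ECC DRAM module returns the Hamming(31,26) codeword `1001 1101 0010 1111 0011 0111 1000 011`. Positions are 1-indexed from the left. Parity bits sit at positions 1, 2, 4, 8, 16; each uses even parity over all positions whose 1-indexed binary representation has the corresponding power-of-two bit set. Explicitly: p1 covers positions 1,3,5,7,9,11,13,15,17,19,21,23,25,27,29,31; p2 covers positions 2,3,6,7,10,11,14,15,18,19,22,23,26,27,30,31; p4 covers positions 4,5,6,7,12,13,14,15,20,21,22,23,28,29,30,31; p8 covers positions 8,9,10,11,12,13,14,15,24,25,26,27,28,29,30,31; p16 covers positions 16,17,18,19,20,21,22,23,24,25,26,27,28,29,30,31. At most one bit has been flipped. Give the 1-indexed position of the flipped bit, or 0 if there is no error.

s1: b1⊕b3⊕b5⊕b7⊕b9⊕b11⊕b13⊕b15⊕b17⊕b19⊕b21⊕b23⊕b25⊕b27⊕b29⊕b31 = 1⊕0⊕1⊕0⊕0⊕1⊕1⊕1⊕0⊕1⊕0⊕1⊕1⊕0⊕0⊕1 = 1
s2: b2⊕b3⊕b6⊕b7⊕b10⊕b11⊕b14⊕b15⊕b18⊕b19⊕b22⊕b23⊕b26⊕b27⊕b30⊕b31 = 0⊕0⊕1⊕0⊕0⊕1⊕1⊕1⊕0⊕1⊕1⊕1⊕0⊕0⊕1⊕1 = 1
s4: b4⊕b5⊕b6⊕b7⊕b12⊕b13⊕b14⊕b15⊕b20⊕b21⊕b22⊕b23⊕b28⊕b29⊕b30⊕b31 = 1⊕1⊕1⊕0⊕0⊕1⊕1⊕1⊕1⊕0⊕1⊕1⊕0⊕0⊕1⊕1 = 1
s8: b8⊕b9⊕b10⊕b11⊕b12⊕b13⊕b14⊕b15⊕b24⊕b25⊕b26⊕b27⊕b28⊕b29⊕b30⊕b31 = 1⊕0⊕0⊕1⊕0⊕1⊕1⊕1⊕1⊕1⊕0⊕0⊕0⊕0⊕1⊕1 = 1
s16: b16⊕b17⊕b18⊕b19⊕b20⊕b21⊕b22⊕b23⊕b24⊕b25⊕b26⊕b27⊕b28⊕b29⊕b30⊕b31 = 1⊕0⊕0⊕1⊕1⊕0⊕1⊕1⊕1⊕1⊕0⊕0⊕0⊕0⊕1⊕1 = 1
Syndrome (s16...s1) = 11111 → position 31.

31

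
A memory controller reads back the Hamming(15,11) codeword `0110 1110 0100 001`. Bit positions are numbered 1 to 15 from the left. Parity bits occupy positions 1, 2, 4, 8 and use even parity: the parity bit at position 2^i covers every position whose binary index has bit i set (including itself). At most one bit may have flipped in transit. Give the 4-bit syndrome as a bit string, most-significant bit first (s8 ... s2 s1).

0000

s1: b1⊕b3⊕b5⊕b7⊕b9⊕b11⊕b13⊕b15 = 0⊕1⊕1⊕1⊕0⊕0⊕0⊕1 = 0
s2: b2⊕b3⊕b6⊕b7⊕b10⊕b11⊕b14⊕b15 = 1⊕1⊕1⊕1⊕1⊕0⊕0⊕1 = 0
s4: b4⊕b5⊕b6⊕b7⊕b12⊕b13⊕b14⊕b15 = 0⊕1⊕1⊕1⊕0⊕0⊕0⊕1 = 0
s8: b8⊕b9⊕b10⊕b11⊕b12⊕b13⊕b14⊕b15 = 0⊕0⊕1⊕0⊕0⊕0⊕0⊕1 = 0
Syndrome (s8...s1) = 0000 → position 0 (no error).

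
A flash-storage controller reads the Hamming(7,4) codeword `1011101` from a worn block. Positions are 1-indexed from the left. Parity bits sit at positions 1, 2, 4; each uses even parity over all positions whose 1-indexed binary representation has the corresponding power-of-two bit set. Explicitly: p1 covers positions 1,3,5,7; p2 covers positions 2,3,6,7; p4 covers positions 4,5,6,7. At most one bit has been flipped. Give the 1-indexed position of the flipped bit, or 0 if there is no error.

4

s1: b1⊕b3⊕b5⊕b7 = 1⊕1⊕1⊕1 = 0
s2: b2⊕b3⊕b6⊕b7 = 0⊕1⊕0⊕1 = 0
s4: b4⊕b5⊕b6⊕b7 = 1⊕1⊕0⊕1 = 1
Syndrome (s4...s1) = 100 → position 4.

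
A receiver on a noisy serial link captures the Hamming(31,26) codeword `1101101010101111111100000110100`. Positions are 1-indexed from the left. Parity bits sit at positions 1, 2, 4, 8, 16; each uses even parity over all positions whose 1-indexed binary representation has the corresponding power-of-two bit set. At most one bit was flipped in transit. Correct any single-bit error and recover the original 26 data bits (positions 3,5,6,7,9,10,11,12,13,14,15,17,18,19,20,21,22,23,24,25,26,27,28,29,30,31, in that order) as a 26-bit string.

11011010111111100000110100

s1: b1⊕b3⊕b5⊕b7⊕b9⊕b11⊕b13⊕b15⊕b17⊕b19⊕b21⊕b23⊕b25⊕b27⊕b29⊕b31 = 1⊕0⊕1⊕1⊕1⊕1⊕1⊕1⊕1⊕1⊕0⊕0⊕0⊕1⊕1⊕0 = 1
s2: b2⊕b3⊕b6⊕b7⊕b10⊕b11⊕b14⊕b15⊕b18⊕b19⊕b22⊕b23⊕b26⊕b27⊕b30⊕b31 = 1⊕0⊕0⊕1⊕0⊕1⊕1⊕1⊕1⊕1⊕0⊕0⊕1⊕1⊕0⊕0 = 1
s4: b4⊕b5⊕b6⊕b7⊕b12⊕b13⊕b14⊕b15⊕b20⊕b21⊕b22⊕b23⊕b28⊕b29⊕b30⊕b31 = 1⊕1⊕0⊕1⊕0⊕1⊕1⊕1⊕1⊕0⊕0⊕0⊕0⊕1⊕0⊕0 = 0
s8: b8⊕b9⊕b10⊕b11⊕b12⊕b13⊕b14⊕b15⊕b24⊕b25⊕b26⊕b27⊕b28⊕b29⊕b30⊕b31 = 0⊕1⊕0⊕1⊕0⊕1⊕1⊕1⊕0⊕0⊕1⊕1⊕0⊕1⊕0⊕0 = 0
s16: b16⊕b17⊕b18⊕b19⊕b20⊕b21⊕b22⊕b23⊕b24⊕b25⊕b26⊕b27⊕b28⊕b29⊕b30⊕b31 = 1⊕1⊕1⊕1⊕1⊕0⊕0⊕0⊕0⊕0⊕1⊕1⊕0⊕1⊕0⊕0 = 0
Syndrome (s16...s1) = 00011 → position 3.
Flip bit 3: corrected codeword = 1111101010101111111100000110100
Data bits at positions 3,5,6,7,9,10,11,12,13,14,15,17,18,19,20,21,22,23,24,25,26,27,28,29,30,31: 11011010111111100000110100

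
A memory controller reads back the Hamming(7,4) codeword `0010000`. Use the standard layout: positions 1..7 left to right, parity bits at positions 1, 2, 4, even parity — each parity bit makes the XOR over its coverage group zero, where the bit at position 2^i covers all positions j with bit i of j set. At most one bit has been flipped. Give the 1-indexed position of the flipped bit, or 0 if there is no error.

3

s1: b1⊕b3⊕b5⊕b7 = 0⊕1⊕0⊕0 = 1
s2: b2⊕b3⊕b6⊕b7 = 0⊕1⊕0⊕0 = 1
s4: b4⊕b5⊕b6⊕b7 = 0⊕0⊕0⊕0 = 0
Syndrome (s4...s1) = 011 → position 3.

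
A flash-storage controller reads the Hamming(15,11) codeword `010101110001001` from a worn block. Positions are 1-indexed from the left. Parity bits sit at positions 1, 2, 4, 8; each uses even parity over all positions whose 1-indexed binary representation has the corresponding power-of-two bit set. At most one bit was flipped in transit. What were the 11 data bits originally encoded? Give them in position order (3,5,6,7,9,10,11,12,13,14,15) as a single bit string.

s1: b1⊕b3⊕b5⊕b7⊕b9⊕b11⊕b13⊕b15 = 0⊕0⊕0⊕1⊕0⊕0⊕0⊕1 = 0
s2: b2⊕b3⊕b6⊕b7⊕b10⊕b11⊕b14⊕b15 = 1⊕0⊕1⊕1⊕0⊕0⊕0⊕1 = 0
s4: b4⊕b5⊕b6⊕b7⊕b12⊕b13⊕b14⊕b15 = 1⊕0⊕1⊕1⊕1⊕0⊕0⊕1 = 1
s8: b8⊕b9⊕b10⊕b11⊕b12⊕b13⊕b14⊕b15 = 1⊕0⊕0⊕0⊕1⊕0⊕0⊕1 = 1
Syndrome (s8...s1) = 1100 → position 12.
Flip bit 12: corrected codeword = 010101110000001
Data bits at positions 3,5,6,7,9,10,11,12,13,14,15: 00110000001

00110000001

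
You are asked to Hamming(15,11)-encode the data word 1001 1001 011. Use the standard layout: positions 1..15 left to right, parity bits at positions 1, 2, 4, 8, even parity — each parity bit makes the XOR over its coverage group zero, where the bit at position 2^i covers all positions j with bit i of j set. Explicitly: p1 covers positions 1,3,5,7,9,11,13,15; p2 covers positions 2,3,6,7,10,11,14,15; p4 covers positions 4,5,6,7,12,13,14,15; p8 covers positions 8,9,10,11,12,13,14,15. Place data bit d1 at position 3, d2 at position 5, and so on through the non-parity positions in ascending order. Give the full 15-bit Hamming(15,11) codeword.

001000101001011

Place data bits at non-power-of-two positions: b3=1, b5=0, b6=0, b7=1, b9=1, b10=0, b11=0, b12=1, b13=0, b14=1, b15=1.
p1 = XOR of data positions {3,5,7,9,11,13,15} = 1⊕0⊕1⊕1⊕0⊕0⊕1 = 0
p2 = XOR of data positions {3,6,7,10,11,14,15} = 1⊕0⊕1⊕0⊕0⊕1⊕1 = 0
p4 = XOR of data positions {5,6,7,12,13,14,15} = 0⊕0⊕1⊕1⊕0⊕1⊕1 = 0
p8 = XOR of data positions {9,10,11,12,13,14,15} = 1⊕0⊕0⊕1⊕0⊕1⊕1 = 0
Codeword b1..b15 = 001000101001011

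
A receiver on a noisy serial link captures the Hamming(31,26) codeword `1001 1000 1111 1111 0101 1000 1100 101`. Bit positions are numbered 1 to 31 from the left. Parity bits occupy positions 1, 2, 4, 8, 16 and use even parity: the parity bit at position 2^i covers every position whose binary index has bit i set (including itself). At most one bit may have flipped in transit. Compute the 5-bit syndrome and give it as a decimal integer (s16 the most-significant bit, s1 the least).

s1: b1⊕b3⊕b5⊕b7⊕b9⊕b11⊕b13⊕b15⊕b17⊕b19⊕b21⊕b23⊕b25⊕b27⊕b29⊕b31 = 1⊕0⊕1⊕0⊕1⊕1⊕1⊕1⊕0⊕0⊕1⊕0⊕1⊕0⊕1⊕1 = 0
s2: b2⊕b3⊕b6⊕b7⊕b10⊕b11⊕b14⊕b15⊕b18⊕b19⊕b22⊕b23⊕b26⊕b27⊕b30⊕b31 = 0⊕0⊕0⊕0⊕1⊕1⊕1⊕1⊕1⊕0⊕0⊕0⊕1⊕0⊕0⊕1 = 1
s4: b4⊕b5⊕b6⊕b7⊕b12⊕b13⊕b14⊕b15⊕b20⊕b21⊕b22⊕b23⊕b28⊕b29⊕b30⊕b31 = 1⊕1⊕0⊕0⊕1⊕1⊕1⊕1⊕1⊕1⊕0⊕0⊕0⊕1⊕0⊕1 = 0
s8: b8⊕b9⊕b10⊕b11⊕b12⊕b13⊕b14⊕b15⊕b24⊕b25⊕b26⊕b27⊕b28⊕b29⊕b30⊕b31 = 0⊕1⊕1⊕1⊕1⊕1⊕1⊕1⊕0⊕1⊕1⊕0⊕0⊕1⊕0⊕1 = 1
s16: b16⊕b17⊕b18⊕b19⊕b20⊕b21⊕b22⊕b23⊕b24⊕b25⊕b26⊕b27⊕b28⊕b29⊕b30⊕b31 = 1⊕0⊕1⊕0⊕1⊕1⊕0⊕0⊕0⊕1⊕1⊕0⊕0⊕1⊕0⊕1 = 0
Syndrome (s16...s1) = 01010 → position 10.

10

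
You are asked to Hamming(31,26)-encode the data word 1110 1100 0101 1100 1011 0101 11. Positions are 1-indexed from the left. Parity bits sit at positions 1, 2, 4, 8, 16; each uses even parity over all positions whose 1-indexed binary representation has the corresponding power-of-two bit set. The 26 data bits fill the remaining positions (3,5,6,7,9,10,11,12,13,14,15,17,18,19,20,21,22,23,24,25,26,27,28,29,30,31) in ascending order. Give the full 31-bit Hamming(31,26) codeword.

Place data bits at non-power-of-two positions: b3=1, b5=1, b6=1, b7=0, b9=1, b10=1, b11=0, b12=0, b13=0, b14=1, b15=0, b17=1, b18=1, b19=1, b20=0, b21=0, b22=1, b23=0, b24=1, b25=1, b26=0, b27=1, b28=0, b29=1, b30=1, b31=1.
p1 = XOR of data positions {3,5,7,9,11,13,15,17,19,21,23,25,27,29,31} = 1⊕1⊕0⊕1⊕0⊕0⊕0⊕1⊕1⊕0⊕0⊕1⊕1⊕1⊕1 = 1
p2 = XOR of data positions {3,6,7,10,11,14,15,18,19,22,23,26,27,30,31} = 1⊕1⊕0⊕1⊕0⊕1⊕0⊕1⊕1⊕1⊕0⊕0⊕1⊕1⊕1 = 0
p4 = XOR of data positions {5,6,7,12,13,14,15,20,21,22,23,28,29,30,31} = 1⊕1⊕0⊕0⊕0⊕1⊕0⊕0⊕0⊕1⊕0⊕0⊕1⊕1⊕1 = 1
p8 = XOR of data positions {9,10,11,12,13,14,15,24,25,26,27,28,29,30,31} = 1⊕1⊕0⊕0⊕0⊕1⊕0⊕1⊕1⊕0⊕1⊕0⊕1⊕1⊕1 = 1
p16 = XOR of data positions {17,18,19,20,21,22,23,24,25,26,27,28,29,30,31} = 1⊕1⊕1⊕0⊕0⊕1⊕0⊕1⊕1⊕0⊕1⊕0⊕1⊕1⊕1 = 0
Codeword b1..b31 = 1011110111000100111001011010111

1011110111000100111001011010111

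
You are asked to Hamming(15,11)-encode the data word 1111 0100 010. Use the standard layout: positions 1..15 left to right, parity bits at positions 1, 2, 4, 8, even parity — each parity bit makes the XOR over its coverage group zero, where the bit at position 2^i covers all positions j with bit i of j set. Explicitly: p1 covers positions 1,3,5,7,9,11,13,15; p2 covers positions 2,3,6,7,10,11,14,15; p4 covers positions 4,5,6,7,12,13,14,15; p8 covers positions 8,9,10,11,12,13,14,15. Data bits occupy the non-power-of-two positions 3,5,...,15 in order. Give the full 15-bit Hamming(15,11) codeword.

Place data bits at non-power-of-two positions: b3=1, b5=1, b6=1, b7=1, b9=0, b10=1, b11=0, b12=0, b13=0, b14=1, b15=0.
p1 = XOR of data positions {3,5,7,9,11,13,15} = 1⊕1⊕1⊕0⊕0⊕0⊕0 = 1
p2 = XOR of data positions {3,6,7,10,11,14,15} = 1⊕1⊕1⊕1⊕0⊕1⊕0 = 1
p4 = XOR of data positions {5,6,7,12,13,14,15} = 1⊕1⊕1⊕0⊕0⊕1⊕0 = 0
p8 = XOR of data positions {9,10,11,12,13,14,15} = 0⊕1⊕0⊕0⊕0⊕1⊕0 = 0
Codeword b1..b15 = 111011100100010

111011100100010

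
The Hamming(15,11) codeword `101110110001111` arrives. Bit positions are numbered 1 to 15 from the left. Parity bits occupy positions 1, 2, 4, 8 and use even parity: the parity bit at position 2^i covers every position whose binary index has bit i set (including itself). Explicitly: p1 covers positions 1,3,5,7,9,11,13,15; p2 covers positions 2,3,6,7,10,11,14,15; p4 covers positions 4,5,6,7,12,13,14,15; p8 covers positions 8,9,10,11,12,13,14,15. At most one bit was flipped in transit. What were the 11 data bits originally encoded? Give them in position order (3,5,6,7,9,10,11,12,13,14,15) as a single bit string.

s1: b1⊕b3⊕b5⊕b7⊕b9⊕b11⊕b13⊕b15 = 1⊕1⊕1⊕1⊕0⊕0⊕1⊕1 = 0
s2: b2⊕b3⊕b6⊕b7⊕b10⊕b11⊕b14⊕b15 = 0⊕1⊕0⊕1⊕0⊕0⊕1⊕1 = 0
s4: b4⊕b5⊕b6⊕b7⊕b12⊕b13⊕b14⊕b15 = 1⊕1⊕0⊕1⊕1⊕1⊕1⊕1 = 1
s8: b8⊕b9⊕b10⊕b11⊕b12⊕b13⊕b14⊕b15 = 1⊕0⊕0⊕0⊕1⊕1⊕1⊕1 = 1
Syndrome (s8...s1) = 1100 → position 12.
Flip bit 12: corrected codeword = 101110110000111
Data bits at positions 3,5,6,7,9,10,11,12,13,14,15: 11010000111

11010000111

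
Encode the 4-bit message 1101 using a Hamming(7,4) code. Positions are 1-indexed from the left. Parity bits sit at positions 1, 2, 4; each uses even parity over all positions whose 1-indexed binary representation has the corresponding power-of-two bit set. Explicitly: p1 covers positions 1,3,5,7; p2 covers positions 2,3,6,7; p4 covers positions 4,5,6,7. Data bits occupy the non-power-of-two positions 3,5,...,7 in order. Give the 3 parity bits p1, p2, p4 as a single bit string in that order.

Place data bits at non-power-of-two positions: b3=1, b5=1, b6=0, b7=1.
p1 = XOR of data positions {3,5,7} = 1⊕1⊕1 = 1
p2 = XOR of data positions {3,6,7} = 1⊕0⊕1 = 0
p4 = XOR of data positions {5,6,7} = 1⊕0⊕1 = 0
Parity bits p1,p2,p4 = 100

100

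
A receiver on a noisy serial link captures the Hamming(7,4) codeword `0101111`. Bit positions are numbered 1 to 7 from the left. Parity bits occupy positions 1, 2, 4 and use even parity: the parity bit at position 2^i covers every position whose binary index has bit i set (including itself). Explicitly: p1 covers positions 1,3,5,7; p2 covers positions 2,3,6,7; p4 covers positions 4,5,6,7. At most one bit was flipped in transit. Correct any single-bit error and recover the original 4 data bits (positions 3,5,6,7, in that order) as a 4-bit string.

s1: b1⊕b3⊕b5⊕b7 = 0⊕0⊕1⊕1 = 0
s2: b2⊕b3⊕b6⊕b7 = 1⊕0⊕1⊕1 = 1
s4: b4⊕b5⊕b6⊕b7 = 1⊕1⊕1⊕1 = 0
Syndrome (s4...s1) = 010 → position 2.
Flip bit 2: corrected codeword = 0001111
Data bits at positions 3,5,6,7: 0111

0111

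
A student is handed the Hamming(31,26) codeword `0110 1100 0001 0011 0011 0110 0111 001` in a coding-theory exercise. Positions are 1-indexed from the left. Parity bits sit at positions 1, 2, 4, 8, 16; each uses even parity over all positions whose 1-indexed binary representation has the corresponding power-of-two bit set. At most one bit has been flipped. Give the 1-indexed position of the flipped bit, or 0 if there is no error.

s1: b1⊕b3⊕b5⊕b7⊕b9⊕b11⊕b13⊕b15⊕b17⊕b19⊕b21⊕b23⊕b25⊕b27⊕b29⊕b31 = 0⊕1⊕1⊕0⊕0⊕0⊕0⊕1⊕0⊕1⊕0⊕1⊕0⊕1⊕0⊕1 = 1
s2: b2⊕b3⊕b6⊕b7⊕b10⊕b11⊕b14⊕b15⊕b18⊕b19⊕b22⊕b23⊕b26⊕b27⊕b30⊕b31 = 1⊕1⊕1⊕0⊕0⊕0⊕0⊕1⊕0⊕1⊕1⊕1⊕1⊕1⊕0⊕1 = 0
s4: b4⊕b5⊕b6⊕b7⊕b12⊕b13⊕b14⊕b15⊕b20⊕b21⊕b22⊕b23⊕b28⊕b29⊕b30⊕b31 = 0⊕1⊕1⊕0⊕1⊕0⊕0⊕1⊕1⊕0⊕1⊕1⊕1⊕0⊕0⊕1 = 1
s8: b8⊕b9⊕b10⊕b11⊕b12⊕b13⊕b14⊕b15⊕b24⊕b25⊕b26⊕b27⊕b28⊕b29⊕b30⊕b31 = 0⊕0⊕0⊕0⊕1⊕0⊕0⊕1⊕0⊕0⊕1⊕1⊕1⊕0⊕0⊕1 = 0
s16: b16⊕b17⊕b18⊕b19⊕b20⊕b21⊕b22⊕b23⊕b24⊕b25⊕b26⊕b27⊕b28⊕b29⊕b30⊕b31 = 1⊕0⊕0⊕1⊕1⊕0⊕1⊕1⊕0⊕0⊕1⊕1⊕1⊕0⊕0⊕1 = 1
Syndrome (s16...s1) = 10101 → position 21.

21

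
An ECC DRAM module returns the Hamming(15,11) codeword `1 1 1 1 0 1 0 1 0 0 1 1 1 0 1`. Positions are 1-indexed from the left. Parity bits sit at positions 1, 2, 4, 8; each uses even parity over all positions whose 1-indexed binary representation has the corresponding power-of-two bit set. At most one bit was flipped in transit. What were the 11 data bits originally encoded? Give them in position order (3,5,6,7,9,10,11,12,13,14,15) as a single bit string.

s1: b1⊕b3⊕b5⊕b7⊕b9⊕b11⊕b13⊕b15 = 1⊕1⊕0⊕0⊕0⊕1⊕1⊕1 = 1
s2: b2⊕b3⊕b6⊕b7⊕b10⊕b11⊕b14⊕b15 = 1⊕1⊕1⊕0⊕0⊕1⊕0⊕1 = 1
s4: b4⊕b5⊕b6⊕b7⊕b12⊕b13⊕b14⊕b15 = 1⊕0⊕1⊕0⊕1⊕1⊕0⊕1 = 1
s8: b8⊕b9⊕b10⊕b11⊕b12⊕b13⊕b14⊕b15 = 1⊕0⊕0⊕1⊕1⊕1⊕0⊕1 = 1
Syndrome (s8...s1) = 1111 → position 15.
Flip bit 15: corrected codeword = 111101010011100
Data bits at positions 3,5,6,7,9,10,11,12,13,14,15: 10100011100

10100011100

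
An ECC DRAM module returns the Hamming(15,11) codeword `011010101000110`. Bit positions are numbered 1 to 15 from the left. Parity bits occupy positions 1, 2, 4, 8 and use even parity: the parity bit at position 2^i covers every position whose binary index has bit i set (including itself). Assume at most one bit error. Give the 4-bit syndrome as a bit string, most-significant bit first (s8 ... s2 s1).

1001

s1: b1⊕b3⊕b5⊕b7⊕b9⊕b11⊕b13⊕b15 = 0⊕1⊕1⊕1⊕1⊕0⊕1⊕0 = 1
s2: b2⊕b3⊕b6⊕b7⊕b10⊕b11⊕b14⊕b15 = 1⊕1⊕0⊕1⊕0⊕0⊕1⊕0 = 0
s4: b4⊕b5⊕b6⊕b7⊕b12⊕b13⊕b14⊕b15 = 0⊕1⊕0⊕1⊕0⊕1⊕1⊕0 = 0
s8: b8⊕b9⊕b10⊕b11⊕b12⊕b13⊕b14⊕b15 = 0⊕1⊕0⊕0⊕0⊕1⊕1⊕0 = 1
Syndrome (s8...s1) = 1001 → position 9.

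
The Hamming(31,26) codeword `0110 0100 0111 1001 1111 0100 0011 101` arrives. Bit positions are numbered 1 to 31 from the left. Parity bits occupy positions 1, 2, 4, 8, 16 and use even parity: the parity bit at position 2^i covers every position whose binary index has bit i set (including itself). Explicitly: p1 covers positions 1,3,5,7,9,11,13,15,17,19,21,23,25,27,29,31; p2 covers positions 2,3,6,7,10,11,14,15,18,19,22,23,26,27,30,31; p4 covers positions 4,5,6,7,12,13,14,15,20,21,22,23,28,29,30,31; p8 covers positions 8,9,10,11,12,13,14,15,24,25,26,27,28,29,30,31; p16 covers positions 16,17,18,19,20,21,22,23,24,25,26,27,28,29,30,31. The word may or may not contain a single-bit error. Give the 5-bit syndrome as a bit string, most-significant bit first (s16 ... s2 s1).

00000

s1: b1⊕b3⊕b5⊕b7⊕b9⊕b11⊕b13⊕b15⊕b17⊕b19⊕b21⊕b23⊕b25⊕b27⊕b29⊕b31 = 0⊕1⊕0⊕0⊕0⊕1⊕1⊕0⊕1⊕1⊕0⊕0⊕0⊕1⊕1⊕1 = 0
s2: b2⊕b3⊕b6⊕b7⊕b10⊕b11⊕b14⊕b15⊕b18⊕b19⊕b22⊕b23⊕b26⊕b27⊕b30⊕b31 = 1⊕1⊕1⊕0⊕1⊕1⊕0⊕0⊕1⊕1⊕1⊕0⊕0⊕1⊕0⊕1 = 0
s4: b4⊕b5⊕b6⊕b7⊕b12⊕b13⊕b14⊕b15⊕b20⊕b21⊕b22⊕b23⊕b28⊕b29⊕b30⊕b31 = 0⊕0⊕1⊕0⊕1⊕1⊕0⊕0⊕1⊕0⊕1⊕0⊕1⊕1⊕0⊕1 = 0
s8: b8⊕b9⊕b10⊕b11⊕b12⊕b13⊕b14⊕b15⊕b24⊕b25⊕b26⊕b27⊕b28⊕b29⊕b30⊕b31 = 0⊕0⊕1⊕1⊕1⊕1⊕0⊕0⊕0⊕0⊕0⊕1⊕1⊕1⊕0⊕1 = 0
s16: b16⊕b17⊕b18⊕b19⊕b20⊕b21⊕b22⊕b23⊕b24⊕b25⊕b26⊕b27⊕b28⊕b29⊕b30⊕b31 = 1⊕1⊕1⊕1⊕1⊕0⊕1⊕0⊕0⊕0⊕0⊕1⊕1⊕1⊕0⊕1 = 0
Syndrome (s16...s1) = 00000 → position 0 (no error).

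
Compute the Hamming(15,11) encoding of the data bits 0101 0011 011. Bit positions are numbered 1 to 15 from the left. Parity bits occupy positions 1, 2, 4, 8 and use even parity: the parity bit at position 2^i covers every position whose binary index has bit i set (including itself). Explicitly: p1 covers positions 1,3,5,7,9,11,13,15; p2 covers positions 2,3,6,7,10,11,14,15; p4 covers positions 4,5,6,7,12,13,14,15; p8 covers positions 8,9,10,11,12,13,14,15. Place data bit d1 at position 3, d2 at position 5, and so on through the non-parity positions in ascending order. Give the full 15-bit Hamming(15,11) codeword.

000110100011011

Place data bits at non-power-of-two positions: b3=0, b5=1, b6=0, b7=1, b9=0, b10=0, b11=1, b12=1, b13=0, b14=1, b15=1.
p1 = XOR of data positions {3,5,7,9,11,13,15} = 0⊕1⊕1⊕0⊕1⊕0⊕1 = 0
p2 = XOR of data positions {3,6,7,10,11,14,15} = 0⊕0⊕1⊕0⊕1⊕1⊕1 = 0
p4 = XOR of data positions {5,6,7,12,13,14,15} = 1⊕0⊕1⊕1⊕0⊕1⊕1 = 1
p8 = XOR of data positions {9,10,11,12,13,14,15} = 0⊕0⊕1⊕1⊕0⊕1⊕1 = 0
Codeword b1..b15 = 000110100011011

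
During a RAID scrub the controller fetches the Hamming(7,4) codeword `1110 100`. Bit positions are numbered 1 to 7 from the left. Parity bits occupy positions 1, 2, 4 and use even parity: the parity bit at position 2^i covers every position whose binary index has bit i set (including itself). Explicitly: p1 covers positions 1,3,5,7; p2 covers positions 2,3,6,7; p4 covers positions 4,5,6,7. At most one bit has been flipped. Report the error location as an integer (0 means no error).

s1: b1⊕b3⊕b5⊕b7 = 1⊕1⊕1⊕0 = 1
s2: b2⊕b3⊕b6⊕b7 = 1⊕1⊕0⊕0 = 0
s4: b4⊕b5⊕b6⊕b7 = 0⊕1⊕0⊕0 = 1
Syndrome (s4...s1) = 101 → position 5.

5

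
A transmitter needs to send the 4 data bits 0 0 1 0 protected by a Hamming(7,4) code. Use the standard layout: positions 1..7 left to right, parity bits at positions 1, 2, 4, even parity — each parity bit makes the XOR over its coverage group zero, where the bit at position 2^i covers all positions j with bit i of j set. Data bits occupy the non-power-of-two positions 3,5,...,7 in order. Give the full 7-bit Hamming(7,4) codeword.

Place data bits at non-power-of-two positions: b3=0, b5=0, b6=1, b7=0.
p1 = XOR of data positions {3,5,7} = 0⊕0⊕0 = 0
p2 = XOR of data positions {3,6,7} = 0⊕1⊕0 = 1
p4 = XOR of data positions {5,6,7} = 0⊕1⊕0 = 1
Codeword b1..b7 = 0101010

0101010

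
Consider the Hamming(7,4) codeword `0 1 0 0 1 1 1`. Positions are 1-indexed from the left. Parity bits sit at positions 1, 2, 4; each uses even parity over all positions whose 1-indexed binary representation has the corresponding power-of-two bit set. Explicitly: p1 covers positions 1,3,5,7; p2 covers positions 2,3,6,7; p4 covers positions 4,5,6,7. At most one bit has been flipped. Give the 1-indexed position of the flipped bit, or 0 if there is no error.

6

s1: b1⊕b3⊕b5⊕b7 = 0⊕0⊕1⊕1 = 0
s2: b2⊕b3⊕b6⊕b7 = 1⊕0⊕1⊕1 = 1
s4: b4⊕b5⊕b6⊕b7 = 0⊕1⊕1⊕1 = 1
Syndrome (s4...s1) = 110 → position 6.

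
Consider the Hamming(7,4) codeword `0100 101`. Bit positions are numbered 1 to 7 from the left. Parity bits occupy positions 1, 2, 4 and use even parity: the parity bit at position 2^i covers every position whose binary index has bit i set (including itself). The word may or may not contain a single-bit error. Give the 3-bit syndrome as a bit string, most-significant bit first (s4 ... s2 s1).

s1: b1⊕b3⊕b5⊕b7 = 0⊕0⊕1⊕1 = 0
s2: b2⊕b3⊕b6⊕b7 = 1⊕0⊕0⊕1 = 0
s4: b4⊕b5⊕b6⊕b7 = 0⊕1⊕0⊕1 = 0
Syndrome (s4...s1) = 000 → position 0 (no error).

000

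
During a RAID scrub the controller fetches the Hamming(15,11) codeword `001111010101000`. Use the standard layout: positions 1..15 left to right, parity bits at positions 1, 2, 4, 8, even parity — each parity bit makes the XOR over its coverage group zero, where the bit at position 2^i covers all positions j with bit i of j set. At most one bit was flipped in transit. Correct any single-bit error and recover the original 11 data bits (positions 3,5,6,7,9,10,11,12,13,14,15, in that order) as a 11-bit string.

s1: b1⊕b3⊕b5⊕b7⊕b9⊕b11⊕b13⊕b15 = 0⊕1⊕1⊕0⊕0⊕0⊕0⊕0 = 0
s2: b2⊕b3⊕b6⊕b7⊕b10⊕b11⊕b14⊕b15 = 0⊕1⊕1⊕0⊕1⊕0⊕0⊕0 = 1
s4: b4⊕b5⊕b6⊕b7⊕b12⊕b13⊕b14⊕b15 = 1⊕1⊕1⊕0⊕1⊕0⊕0⊕0 = 0
s8: b8⊕b9⊕b10⊕b11⊕b12⊕b13⊕b14⊕b15 = 1⊕0⊕1⊕0⊕1⊕0⊕0⊕0 = 1
Syndrome (s8...s1) = 1010 → position 10.
Flip bit 10: corrected codeword = 001111010001000
Data bits at positions 3,5,6,7,9,10,11,12,13,14,15: 11100001000

11100001000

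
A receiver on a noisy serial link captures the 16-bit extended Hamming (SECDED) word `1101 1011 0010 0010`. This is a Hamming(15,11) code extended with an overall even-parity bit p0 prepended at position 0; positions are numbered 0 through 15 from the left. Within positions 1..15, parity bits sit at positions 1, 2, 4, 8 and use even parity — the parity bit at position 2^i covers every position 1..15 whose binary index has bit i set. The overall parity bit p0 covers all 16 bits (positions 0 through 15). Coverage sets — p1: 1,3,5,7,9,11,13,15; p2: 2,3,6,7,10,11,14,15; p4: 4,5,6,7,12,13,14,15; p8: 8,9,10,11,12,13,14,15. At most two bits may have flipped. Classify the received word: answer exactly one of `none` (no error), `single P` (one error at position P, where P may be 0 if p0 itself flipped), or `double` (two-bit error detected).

s1: b1⊕b3⊕b5⊕b7⊕b9⊕b11⊕b13⊕b15 = 1⊕1⊕0⊕1⊕0⊕0⊕0⊕0 = 1
s2: b2⊕b3⊕b6⊕b7⊕b10⊕b11⊕b14⊕b15 = 0⊕1⊕1⊕1⊕1⊕0⊕1⊕0 = 1
s4: b4⊕b5⊕b6⊕b7⊕b12⊕b13⊕b14⊕b15 = 1⊕0⊕1⊕1⊕0⊕0⊕1⊕0 = 0
s8: b8⊕b9⊕b10⊕b11⊕b12⊕b13⊕b14⊕b15 = 0⊕0⊕1⊕0⊕0⊕0⊕1⊕0 = 0
Syndrome (s8...s1) = 0011 → position 3.
Overall parity (XOR of all 16 bits, including p0): 1⊕1⊕0⊕1⊕1⊕0⊕1⊕1⊕0⊕0⊕1⊕0⊕0⊕0⊕1⊕0 = 0
Overall=0, syndrome position=3 → double-bit error detected (uncorrectable).

double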